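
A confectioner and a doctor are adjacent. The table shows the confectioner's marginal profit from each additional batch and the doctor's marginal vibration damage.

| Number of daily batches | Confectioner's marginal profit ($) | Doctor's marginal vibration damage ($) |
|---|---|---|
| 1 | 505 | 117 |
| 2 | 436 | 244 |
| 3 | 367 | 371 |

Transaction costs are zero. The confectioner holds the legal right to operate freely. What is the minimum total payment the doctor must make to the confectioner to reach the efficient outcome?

Left alone the confectioner would choose level 3 (marginal profit stays positive).
Efficient level: k* = 2 (marginal profit ≥ marginal vibration damage through 2).
The doctor must at least cover the confectioner's forgone profit from cutting 3→2: 367 = 367.

$367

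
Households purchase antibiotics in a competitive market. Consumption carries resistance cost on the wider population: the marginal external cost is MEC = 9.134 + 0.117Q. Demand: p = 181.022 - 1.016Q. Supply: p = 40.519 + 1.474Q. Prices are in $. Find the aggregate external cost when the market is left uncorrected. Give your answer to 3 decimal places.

Market equilibrium (private): 40.519 + 1.474Q = 181.022 - 1.016Q → Q_m = 56.4269.
Total external cost = ∫₀^{Q_m} (9.134 + 0.117Q) dQ = 9.134×56.4269 + ½×0.117×56.4269² = 701.6670.

$701.667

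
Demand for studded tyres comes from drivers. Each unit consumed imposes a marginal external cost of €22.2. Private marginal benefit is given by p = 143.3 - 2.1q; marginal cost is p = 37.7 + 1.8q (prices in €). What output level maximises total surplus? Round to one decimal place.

Social marginal benefit = demand − MEC = 121.1 - 2.1q.
Set SMB = MC: 121.1 - 2.1q = 37.7 + 1.8q → q* = 21.3846.

q* = 21.4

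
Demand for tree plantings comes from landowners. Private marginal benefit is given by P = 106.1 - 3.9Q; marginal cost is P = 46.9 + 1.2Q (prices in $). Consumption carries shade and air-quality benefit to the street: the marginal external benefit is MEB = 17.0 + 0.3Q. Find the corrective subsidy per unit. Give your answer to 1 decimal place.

subsidy = $21.8 per unit

Social marginal benefit = demand + MEB = 123.1 - 3.6Q.
Set SMB = MC: 123.1 - 3.6Q = 46.9 + 1.2Q → Q* = 15.8750.
The Pigouvian subsidy equals MEB at Q*: 17.0 + 0.3×15.8750 = 21.7625.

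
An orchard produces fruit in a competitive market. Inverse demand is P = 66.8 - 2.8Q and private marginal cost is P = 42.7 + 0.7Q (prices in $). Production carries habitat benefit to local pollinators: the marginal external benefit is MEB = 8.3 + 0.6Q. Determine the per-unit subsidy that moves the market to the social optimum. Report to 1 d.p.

Social marginal cost = private MC − MEB = 34.4 + 0.1Q.
Set SMC = demand: 34.4 + 0.1Q = 66.8 - 2.8Q → Q* = 11.1724.
The Pigouvian subsidy equals MEB at Q*: 8.3 + 0.6×11.1724 = 15.0034.

subsidy = $15.0 per unit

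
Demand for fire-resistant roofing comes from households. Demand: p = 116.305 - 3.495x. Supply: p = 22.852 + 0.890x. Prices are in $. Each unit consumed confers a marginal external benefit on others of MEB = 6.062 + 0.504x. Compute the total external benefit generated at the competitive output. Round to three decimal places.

$243.652

Market equilibrium (private): 22.852 + 0.890x = 116.305 - 3.495x → x_m = 21.3120.
Total external benefit = ∫₀^{x_m} (6.062 + 0.504x) dx = 6.062×21.3120 + ½×0.504×21.3120² = 243.6521.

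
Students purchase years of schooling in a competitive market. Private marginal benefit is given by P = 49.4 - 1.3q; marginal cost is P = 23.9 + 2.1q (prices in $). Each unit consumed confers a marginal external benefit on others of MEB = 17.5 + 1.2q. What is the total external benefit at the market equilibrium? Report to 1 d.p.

$165.0

Market equilibrium (private): 23.9 + 2.1q = 49.4 - 1.3q → q_m = 7.5000.
Total external benefit = ∫₀^{q_m} (17.5 + 1.2q) dq = 17.5×7.5000 + ½×1.2×7.5000² = 165.0000.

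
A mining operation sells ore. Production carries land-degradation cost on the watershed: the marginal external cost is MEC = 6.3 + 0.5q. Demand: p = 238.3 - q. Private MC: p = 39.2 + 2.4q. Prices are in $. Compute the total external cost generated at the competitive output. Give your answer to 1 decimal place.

$1226.2

Market equilibrium (private): 39.2 + 2.4q = 238.3 - q → q_m = 58.5588.
Total external cost = ∫₀^{q_m} (6.3 + 0.5q) dq = 6.3×58.5588 + ½×0.5×58.5588² = 1226.2037.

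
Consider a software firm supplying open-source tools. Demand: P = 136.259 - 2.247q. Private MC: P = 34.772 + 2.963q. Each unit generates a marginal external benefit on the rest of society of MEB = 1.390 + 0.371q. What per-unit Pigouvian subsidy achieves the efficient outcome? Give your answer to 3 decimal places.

subsidy = 9.277 per unit

Social marginal cost = private MC − MEB = 33.382 + 2.592q.
Set SMC = demand: 33.382 + 2.592q = 136.259 - 2.247q → q* = 21.2600.
The Pigouvian subsidy equals MEB at q*: 1.390 + 0.371×21.2600 = 9.2775.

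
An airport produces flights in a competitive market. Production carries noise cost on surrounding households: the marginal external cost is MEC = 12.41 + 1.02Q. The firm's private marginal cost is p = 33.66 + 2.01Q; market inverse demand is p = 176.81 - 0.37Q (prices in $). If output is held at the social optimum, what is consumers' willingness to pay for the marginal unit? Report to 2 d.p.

P = $162.58

Social marginal cost = private MC + MEC = 46.07 + 3.03Q.
Set SMC = demand: 46.07 + 3.03Q = 176.81 - 0.37Q → Q* = 38.4529.
Consumer price on the demand curve at Q*: 176.81 − 0.37×38.4529 = 162.5824.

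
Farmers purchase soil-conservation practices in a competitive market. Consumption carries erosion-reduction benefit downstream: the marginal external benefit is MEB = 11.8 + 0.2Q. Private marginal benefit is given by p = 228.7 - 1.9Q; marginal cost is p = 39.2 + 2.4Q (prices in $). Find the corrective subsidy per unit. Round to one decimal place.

Social marginal benefit = demand + MEB = 240.5 - 1.7Q.
Set SMB = MC: 240.5 - 1.7Q = 39.2 + 2.4Q → Q* = 49.0976.
The Pigouvian subsidy equals MEB at Q*: 11.8 + 0.2×49.0976 = 21.6195.

subsidy = $21.6 per unit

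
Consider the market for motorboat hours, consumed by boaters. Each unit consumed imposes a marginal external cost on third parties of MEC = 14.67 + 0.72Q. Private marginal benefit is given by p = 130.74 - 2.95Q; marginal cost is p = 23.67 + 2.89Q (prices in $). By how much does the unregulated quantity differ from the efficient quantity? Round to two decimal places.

Market equilibrium (private): 23.67 + 2.89Q = 130.74 - 2.95Q → Q_m = 18.3339.
Social marginal benefit = demand − MEC = 116.07 - 3.67Q.
Set SMB = MC: 116.07 - 3.67Q = 23.67 + 2.89Q → Q* = 14.0854.
Gap = |18.3339 − 14.0854| = 4.2485.

4.25 units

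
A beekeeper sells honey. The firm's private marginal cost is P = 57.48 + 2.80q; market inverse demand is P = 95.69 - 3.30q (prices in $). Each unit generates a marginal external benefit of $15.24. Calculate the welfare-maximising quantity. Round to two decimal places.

Social marginal cost = private MC − MEB = 42.24 + 2.80q.
Set SMC = demand: 42.24 + 2.80q = 95.69 - 3.30q → q* = 8.7623.

q* = 8.76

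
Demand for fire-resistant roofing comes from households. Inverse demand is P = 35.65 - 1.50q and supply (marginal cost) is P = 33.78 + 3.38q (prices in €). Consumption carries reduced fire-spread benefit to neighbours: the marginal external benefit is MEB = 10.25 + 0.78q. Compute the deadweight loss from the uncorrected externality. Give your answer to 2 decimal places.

DWL = €13.57

Market equilibrium (private): 33.78 + 3.38q = 35.65 - 1.50q → q_m = 0.3832.
Social marginal benefit = demand + MEB = 45.90 - 0.72q.
Set SMB = MC: 45.90 - 0.72q = 33.78 + 3.38q → q* = 2.9561.
The welfare-loss triangle has base |q_m − q*| and height MEB(q_m) (the vertical gap between SMB and MC is zero at q* and MEB at q_m).
DWL = ½ × 2.5729 × 10.5489 = 13.5706.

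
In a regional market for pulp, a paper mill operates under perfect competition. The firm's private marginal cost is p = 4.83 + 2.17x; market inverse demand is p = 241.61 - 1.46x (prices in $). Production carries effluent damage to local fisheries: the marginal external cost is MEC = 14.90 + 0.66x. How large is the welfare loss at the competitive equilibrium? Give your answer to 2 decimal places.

Market equilibrium (private): 4.83 + 2.17x = 241.61 - 1.46x → x_m = 65.2287.
Social marginal cost = private MC + MEC = 19.73 + 2.83x.
Set SMC = demand: 19.73 + 2.83x = 241.61 - 1.46x → x* = 51.7203.
Height of the DWL triangle at x_m is SMC(x_m) − demand(x_m) = MEC(x_m) = 57.9509.
DWL = ½ × 13.5084 × 57.9509 = 391.4120.

DWL = $391.41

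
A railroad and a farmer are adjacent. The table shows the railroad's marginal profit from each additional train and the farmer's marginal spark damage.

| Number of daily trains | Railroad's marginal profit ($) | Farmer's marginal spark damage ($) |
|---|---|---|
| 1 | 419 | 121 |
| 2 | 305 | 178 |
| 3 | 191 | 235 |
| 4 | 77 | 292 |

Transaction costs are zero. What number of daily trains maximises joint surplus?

Bargaining reaches the level where marginal profit last exceeds marginal spark damage.
That holds through level 2 (305 ≥ 178) but not at 3 (191 < 235).

2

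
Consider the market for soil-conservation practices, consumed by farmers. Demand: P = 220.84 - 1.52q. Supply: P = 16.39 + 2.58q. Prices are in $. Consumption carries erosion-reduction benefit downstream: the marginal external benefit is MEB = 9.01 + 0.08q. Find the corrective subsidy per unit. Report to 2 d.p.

Social marginal benefit = demand + MEB = 229.85 - 1.44q.
Set SMB = MC: 229.85 - 1.44q = 16.39 + 2.58q → q* = 53.0995.
The Pigouvian subsidy equals MEB at q*: 9.01 + 0.08×53.0995 = 13.2580.

subsidy = $13.26 per unit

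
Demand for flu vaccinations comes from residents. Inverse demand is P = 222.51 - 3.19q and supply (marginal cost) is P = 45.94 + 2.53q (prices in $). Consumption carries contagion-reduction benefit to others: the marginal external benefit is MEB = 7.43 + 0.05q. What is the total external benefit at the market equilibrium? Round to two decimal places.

Market equilibrium (private): 45.94 + 2.53q = 222.51 - 3.19q → q_m = 30.8689.
Total external benefit = ∫₀^{q_m} (7.43 + 0.05q) dq = 7.43×30.8689 + ½×0.05×30.8689² = 253.1782.

$253.18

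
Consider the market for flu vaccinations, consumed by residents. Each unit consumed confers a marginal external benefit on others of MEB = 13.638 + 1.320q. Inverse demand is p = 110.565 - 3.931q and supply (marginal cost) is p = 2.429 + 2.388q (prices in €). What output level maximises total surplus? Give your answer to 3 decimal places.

q* = 24.360

Social marginal benefit = demand + MEB = 124.203 - 2.611q.
Set SMB = MC: 124.203 - 2.611q = 2.429 + 2.388q → q* = 24.3597.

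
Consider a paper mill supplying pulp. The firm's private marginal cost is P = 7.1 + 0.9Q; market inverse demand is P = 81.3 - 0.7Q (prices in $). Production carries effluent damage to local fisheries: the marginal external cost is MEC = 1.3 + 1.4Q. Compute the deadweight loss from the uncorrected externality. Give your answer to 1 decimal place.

DWL = $731.0

Market equilibrium (private): 7.1 + 0.9Q = 81.3 - 0.7Q → Q_m = 46.3750.
Social marginal cost = private MC + MEC = 8.4 + 2.3Q.
Set SMC = demand: 8.4 + 2.3Q = 81.3 - 0.7Q → Q* = 24.3000.
The welfare-loss triangle has base |Q_m − Q*| and height MEC(Q_m) (the vertical gap between SMC and demand is zero at Q* and MEC at Q_m).
DWL = ½ × 22.0750 × 66.2250 = 730.9584.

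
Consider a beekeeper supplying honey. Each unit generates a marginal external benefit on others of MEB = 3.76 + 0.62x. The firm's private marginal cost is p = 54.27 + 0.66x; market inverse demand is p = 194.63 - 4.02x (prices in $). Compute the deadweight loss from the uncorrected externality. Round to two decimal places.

DWL = $61.54

Market equilibrium (private): 54.27 + 0.66x = 194.63 - 4.02x → x_m = 29.9915.
Social marginal cost = private MC − MEB = 50.51 + 0.04x.
Set SMC = demand: 50.51 + 0.04x = 194.63 - 4.02x → x* = 35.4975.
Between x* and x_m the wedge demand − SMC runs linearly from 0 to MEB(x_m), so the loss is a triangle.
DWL = ½ × 5.5060 × 22.3547 = 61.5425.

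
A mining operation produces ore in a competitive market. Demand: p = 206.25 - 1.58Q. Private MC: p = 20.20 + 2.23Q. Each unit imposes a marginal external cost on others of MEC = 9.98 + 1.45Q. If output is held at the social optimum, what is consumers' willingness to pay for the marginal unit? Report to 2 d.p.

Social marginal cost = private MC + MEC = 30.18 + 3.68Q.
Set SMC = demand: 30.18 + 3.68Q = 206.25 - 1.58Q → Q* = 33.4734.
Consumer price on the demand curve at Q*: 206.25 − 1.58×33.4734 = 153.3620.

P = 153.36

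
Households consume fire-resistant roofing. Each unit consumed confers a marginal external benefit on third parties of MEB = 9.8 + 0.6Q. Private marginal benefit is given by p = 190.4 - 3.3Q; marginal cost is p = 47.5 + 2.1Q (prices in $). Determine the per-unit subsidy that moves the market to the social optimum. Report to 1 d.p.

Social marginal benefit = demand + MEB = 200.2 - 2.7Q.
Set SMB = MC: 200.2 - 2.7Q = 47.5 + 2.1Q → Q* = 31.8125.
The Pigouvian subsidy equals MEB at Q*: 9.8 + 0.6×31.8125 = 28.8875.

subsidy = $28.9 per unit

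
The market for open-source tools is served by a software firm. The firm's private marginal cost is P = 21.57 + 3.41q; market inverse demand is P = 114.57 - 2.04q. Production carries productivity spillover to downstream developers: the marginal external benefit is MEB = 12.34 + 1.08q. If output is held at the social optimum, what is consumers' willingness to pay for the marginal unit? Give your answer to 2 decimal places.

P = 65.40

Social marginal cost = private MC − MEB = 9.23 + 2.33q.
Set SMC = demand: 9.23 + 2.33q = 114.57 - 2.04q → q* = 24.1053.
Consumer price on the demand curve at q*: 114.57 − 2.04×24.1053 = 65.3952.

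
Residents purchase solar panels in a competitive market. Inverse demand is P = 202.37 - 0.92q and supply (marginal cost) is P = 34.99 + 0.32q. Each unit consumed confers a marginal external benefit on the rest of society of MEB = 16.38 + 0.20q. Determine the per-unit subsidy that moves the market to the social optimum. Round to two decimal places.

subsidy = 51.72 per unit

Social marginal benefit = demand + MEB = 218.75 - 0.72q.
Set SMB = MC: 218.75 - 0.72q = 34.99 + 0.32q → q* = 176.6923.
The Pigouvian subsidy equals MEB at q*: 16.38 + 0.20×176.6923 = 51.7185.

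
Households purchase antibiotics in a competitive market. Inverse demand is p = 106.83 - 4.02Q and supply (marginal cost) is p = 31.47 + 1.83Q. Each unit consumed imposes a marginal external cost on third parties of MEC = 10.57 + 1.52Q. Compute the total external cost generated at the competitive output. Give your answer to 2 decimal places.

262.28

Market equilibrium (private): 31.47 + 1.83Q = 106.83 - 4.02Q → Q_m = 12.8821.
Total external cost = ∫₀^{Q_m} (10.57 + 1.52Q) dQ = 10.57×12.8821 + ½×1.52×12.8821² = 262.2847.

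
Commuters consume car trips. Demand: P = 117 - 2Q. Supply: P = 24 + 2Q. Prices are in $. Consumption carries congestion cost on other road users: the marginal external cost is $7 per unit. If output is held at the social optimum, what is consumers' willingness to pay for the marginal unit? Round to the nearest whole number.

P = $74

Social marginal benefit = demand − MEC = 110 - 2Q.
Set SMB = MC: 110 - 2Q = 24 + 2Q → Q* = 21.5000.
Consumer price on the demand curve at Q*: 117 − 2×21.5000 = 74.0000.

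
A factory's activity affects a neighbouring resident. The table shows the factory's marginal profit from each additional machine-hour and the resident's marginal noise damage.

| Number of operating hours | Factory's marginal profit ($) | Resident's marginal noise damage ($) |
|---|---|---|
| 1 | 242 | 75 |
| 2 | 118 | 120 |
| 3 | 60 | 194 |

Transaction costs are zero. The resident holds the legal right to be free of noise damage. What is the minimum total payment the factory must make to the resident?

$75

Efficient level: marginal profit ≥ marginal noise damage through level 1, so k* = 1.
With the resident holding the right, the factory must at least compensate total damage at k*: 75 = 75.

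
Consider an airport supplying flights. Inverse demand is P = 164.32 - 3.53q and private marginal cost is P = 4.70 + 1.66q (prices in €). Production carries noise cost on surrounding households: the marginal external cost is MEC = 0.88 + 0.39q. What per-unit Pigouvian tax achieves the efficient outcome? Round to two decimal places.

tax = €11.97 per unit

Social marginal cost = private MC + MEC = 5.58 + 2.05q.
Set SMC = demand: 5.58 + 2.05q = 164.32 - 3.53q → q* = 28.4480.
The Pigouvian tax equals MEC at q*: 0.88 + 0.39×28.4480 = 11.9747.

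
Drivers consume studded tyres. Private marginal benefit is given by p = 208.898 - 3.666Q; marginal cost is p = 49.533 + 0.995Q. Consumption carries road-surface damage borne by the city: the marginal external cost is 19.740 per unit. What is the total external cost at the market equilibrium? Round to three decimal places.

674.934

Market equilibrium (private): 49.533 + 0.995Q = 208.898 - 3.666Q → Q_m = 34.1912.
Total external cost = MEC × Q_m = 19.740 × 34.1912 = 674.9343.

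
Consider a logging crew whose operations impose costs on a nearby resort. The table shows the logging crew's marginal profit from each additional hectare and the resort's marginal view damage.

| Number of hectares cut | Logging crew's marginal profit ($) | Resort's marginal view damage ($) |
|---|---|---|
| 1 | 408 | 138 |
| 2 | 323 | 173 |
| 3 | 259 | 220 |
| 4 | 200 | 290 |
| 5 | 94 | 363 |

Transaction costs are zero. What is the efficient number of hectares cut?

Bargaining reaches the level where marginal profit last exceeds marginal view damage.
That holds through level 3 (259 ≥ 220) but not at 4 (200 < 290).

3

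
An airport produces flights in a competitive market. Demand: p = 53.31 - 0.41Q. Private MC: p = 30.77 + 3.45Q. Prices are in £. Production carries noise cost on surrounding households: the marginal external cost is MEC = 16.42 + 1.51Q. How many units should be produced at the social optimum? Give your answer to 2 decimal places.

Social marginal cost = private MC + MEC = 47.19 + 4.96Q.
Set SMC = demand: 47.19 + 4.96Q = 53.31 - 0.41Q → Q* = 1.1397.

Q* = 1.14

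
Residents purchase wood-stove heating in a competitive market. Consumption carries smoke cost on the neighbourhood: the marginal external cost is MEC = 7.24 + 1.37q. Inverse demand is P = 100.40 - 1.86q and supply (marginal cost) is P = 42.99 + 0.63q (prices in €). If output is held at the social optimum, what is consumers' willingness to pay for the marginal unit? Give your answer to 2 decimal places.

Social marginal benefit = demand − MEC = 93.16 - 3.23q.
Set SMB = MC: 93.16 - 3.23q = 42.99 + 0.63q → q* = 12.9974.
Consumer price on the demand curve at q*: 100.40 − 1.86×12.9974 = 76.2248.

P = €76.22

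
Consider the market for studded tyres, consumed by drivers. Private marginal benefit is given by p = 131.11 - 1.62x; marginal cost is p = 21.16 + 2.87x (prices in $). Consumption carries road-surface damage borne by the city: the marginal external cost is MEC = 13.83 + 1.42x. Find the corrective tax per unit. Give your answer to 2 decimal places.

Social marginal benefit = demand − MEC = 117.28 - 3.04x.
Set SMB = MC: 117.28 - 3.04x = 21.16 + 2.87x → x* = 16.2640.
The Pigouvian tax equals MEC at x*: 13.83 + 1.42×16.2640 = 36.9249.

tax = $36.92 per unit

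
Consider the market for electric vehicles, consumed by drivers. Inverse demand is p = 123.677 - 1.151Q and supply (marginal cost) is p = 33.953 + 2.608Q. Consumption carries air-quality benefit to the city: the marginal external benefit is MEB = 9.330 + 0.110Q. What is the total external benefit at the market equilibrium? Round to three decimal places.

Market equilibrium (private): 33.953 + 2.608Q = 123.677 - 1.151Q → Q_m = 23.8691.
Total external benefit = ∫₀^{Q_m} (9.330 + 0.110Q) dQ = 9.330×23.8691 + ½×0.110×23.8691² = 254.0341.

254.034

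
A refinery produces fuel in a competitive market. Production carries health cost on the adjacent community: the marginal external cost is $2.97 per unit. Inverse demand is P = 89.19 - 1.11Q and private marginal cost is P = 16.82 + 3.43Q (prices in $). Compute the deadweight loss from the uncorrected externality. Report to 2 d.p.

DWL = $0.97

Market equilibrium (private): 16.82 + 3.43Q = 89.19 - 1.11Q → Q_m = 15.9405.
Social marginal cost = private MC + MEC = 19.79 + 3.43Q.
Set SMC = demand: 19.79 + 3.43Q = 89.19 - 1.11Q → Q* = 15.2863.
Between Q* and Q_m the wedge SMC − demand runs linearly from 0 to MEC(Q_m), so the loss is a triangle.
DWL = ½ × 0.6542 × 2.9700 = 0.9715.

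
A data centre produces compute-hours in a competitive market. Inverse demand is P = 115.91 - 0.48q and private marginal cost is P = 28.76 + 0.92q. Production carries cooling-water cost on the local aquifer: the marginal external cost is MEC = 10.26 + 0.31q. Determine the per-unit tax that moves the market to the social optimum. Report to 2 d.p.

tax = 24.20 per unit

Social marginal cost = private MC + MEC = 39.02 + 1.23q.
Set SMC = demand: 39.02 + 1.23q = 115.91 - 0.48q → q* = 44.9649.
The Pigouvian tax equals MEC at q*: 10.26 + 0.31×44.9649 = 24.1991.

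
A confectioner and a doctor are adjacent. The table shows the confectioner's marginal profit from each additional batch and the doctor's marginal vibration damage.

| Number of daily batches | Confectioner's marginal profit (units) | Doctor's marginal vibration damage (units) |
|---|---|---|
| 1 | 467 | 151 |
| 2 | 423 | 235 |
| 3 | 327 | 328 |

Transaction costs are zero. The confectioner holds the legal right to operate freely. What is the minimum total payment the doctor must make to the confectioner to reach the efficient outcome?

Left alone the confectioner would choose level 3 (marginal profit stays positive).
Efficient level: k* = 2 (marginal profit ≥ marginal vibration damage through 2).
The doctor must at least cover the confectioner's forgone profit from cutting 3→2: 327 = 327.

327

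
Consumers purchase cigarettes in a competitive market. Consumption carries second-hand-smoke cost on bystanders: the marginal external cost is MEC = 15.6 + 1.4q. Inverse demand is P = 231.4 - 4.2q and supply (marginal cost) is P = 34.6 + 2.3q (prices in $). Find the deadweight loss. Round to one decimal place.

Market equilibrium (private): 34.6 + 2.3q = 231.4 - 4.2q → q_m = 30.2769.
Social marginal benefit = demand − MEC = 215.8 - 5.6q.
Set SMB = MC: 215.8 - 5.6q = 34.6 + 2.3q → q* = 22.9367.
The loss is the area between SMB and MC from q* to q_m; with linear curves that's a triangle of height MEC(q_m).
DWL = ½ × 7.3402 × 57.9877 = 212.8207.

DWL = $212.8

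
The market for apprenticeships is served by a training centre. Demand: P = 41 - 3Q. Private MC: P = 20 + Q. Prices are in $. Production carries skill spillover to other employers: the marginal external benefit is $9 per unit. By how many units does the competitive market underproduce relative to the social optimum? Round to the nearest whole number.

2 units

Market equilibrium (private): 20 + Q = 41 - 3Q → Q_m = 5.2500.
Social marginal cost = private MC − MEB = 11 + Q.
Set SMC = demand: 11 + Q = 41 - 3Q → Q* = 7.5000.
Gap = |5.2500 − 7.5000| = 2.2500.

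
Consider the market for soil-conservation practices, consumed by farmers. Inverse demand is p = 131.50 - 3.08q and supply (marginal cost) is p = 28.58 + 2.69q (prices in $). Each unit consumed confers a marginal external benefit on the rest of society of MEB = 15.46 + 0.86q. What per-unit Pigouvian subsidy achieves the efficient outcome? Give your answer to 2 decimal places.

Social marginal benefit = demand + MEB = 146.96 - 2.22q.
Set SMB = MC: 146.96 - 2.22q = 28.58 + 2.69q → q* = 24.1100.
The Pigouvian subsidy equals MEB at q*: 15.46 + 0.86×24.1100 = 36.1946.

subsidy = $36.19 per unit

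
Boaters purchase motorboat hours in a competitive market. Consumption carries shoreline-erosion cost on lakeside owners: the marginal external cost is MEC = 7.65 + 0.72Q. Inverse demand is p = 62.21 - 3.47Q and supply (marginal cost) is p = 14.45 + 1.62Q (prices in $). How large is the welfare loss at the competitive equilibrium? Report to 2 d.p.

Market equilibrium (private): 14.45 + 1.62Q = 62.21 - 3.47Q → Q_m = 9.3831.
Social marginal benefit = demand − MEC = 54.56 - 4.19Q.
Set SMB = MC: 54.56 - 4.19Q = 14.45 + 1.62Q → Q* = 6.9036.
Height of the DWL triangle at Q_m is MC(Q_m) − SMB(Q_m) = MEC(Q_m) = 14.4058.
DWL = ½ × 2.4795 × 14.4058 = 17.8596.

DWL = $17.86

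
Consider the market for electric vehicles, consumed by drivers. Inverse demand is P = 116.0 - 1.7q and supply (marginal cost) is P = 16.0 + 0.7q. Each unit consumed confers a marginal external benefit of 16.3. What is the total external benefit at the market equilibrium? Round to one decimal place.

Market equilibrium (private): 16.0 + 0.7q = 116.0 - 1.7q → q_m = 41.6667.
Total external benefit = MEB × q_m = 16.3 × 41.6667 = 679.1672.

679.2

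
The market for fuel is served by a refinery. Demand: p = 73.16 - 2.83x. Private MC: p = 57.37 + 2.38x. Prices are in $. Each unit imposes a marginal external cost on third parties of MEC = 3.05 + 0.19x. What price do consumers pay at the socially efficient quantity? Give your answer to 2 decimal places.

P = $66.48

Social marginal cost = private MC + MEC = 60.42 + 2.57x.
Set SMC = demand: 60.42 + 2.57x = 73.16 - 2.83x → x* = 2.3593.
Consumer price on the demand curve at x*: 73.16 − 2.83×2.3593 = 66.4832.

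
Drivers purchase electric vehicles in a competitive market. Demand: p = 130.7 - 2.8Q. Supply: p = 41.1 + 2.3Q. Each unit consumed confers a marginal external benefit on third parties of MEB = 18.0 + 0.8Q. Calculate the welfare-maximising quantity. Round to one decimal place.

Social marginal benefit = demand + MEB = 148.7 - 2.0Q.
Set SMB = MC: 148.7 - 2.0Q = 41.1 + 2.3Q → Q* = 25.0233.

Q* = 25.0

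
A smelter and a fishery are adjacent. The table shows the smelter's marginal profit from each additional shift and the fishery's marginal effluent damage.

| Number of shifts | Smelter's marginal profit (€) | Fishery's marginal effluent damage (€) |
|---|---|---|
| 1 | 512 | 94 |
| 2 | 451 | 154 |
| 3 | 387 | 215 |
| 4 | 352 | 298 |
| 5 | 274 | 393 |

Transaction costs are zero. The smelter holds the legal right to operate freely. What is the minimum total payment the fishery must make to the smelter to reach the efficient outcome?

€274

Left alone the smelter would choose level 5 (marginal profit stays positive).
Efficient level: k* = 4 (marginal profit ≥ marginal effluent damage through 4).
The fishery must at least cover the smelter's forgone profit from cutting 5→4: 274 = 274.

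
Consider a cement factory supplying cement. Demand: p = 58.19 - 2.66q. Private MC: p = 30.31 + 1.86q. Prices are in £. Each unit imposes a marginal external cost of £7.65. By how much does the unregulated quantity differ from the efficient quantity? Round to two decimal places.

1.69 units

Market equilibrium (private): 30.31 + 1.86q = 58.19 - 2.66q → q_m = 6.1681.
Social marginal cost = private MC + MEC = 37.96 + 1.86q.
Set SMC = demand: 37.96 + 1.86q = 58.19 - 2.66q → q* = 4.4757.
Gap = |6.1681 − 4.4757| = 1.6924.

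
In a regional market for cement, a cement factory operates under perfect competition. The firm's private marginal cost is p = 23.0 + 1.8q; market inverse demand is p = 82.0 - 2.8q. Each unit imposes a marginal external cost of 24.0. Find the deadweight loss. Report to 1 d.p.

Market equilibrium (private): 23.0 + 1.8q = 82.0 - 2.8q → q_m = 12.8261.
Social marginal cost = private MC + MEC = 47.0 + 1.8q.
Set SMC = demand: 47.0 + 1.8q = 82.0 - 2.8q → q* = 7.6087.
Height of the DWL triangle at q_m is SMC(q_m) − demand(q_m) = MEC(q_m) = 24.0000.
DWL = ½ × 5.2174 × 24.0000 = 62.6088.

DWL = 62.6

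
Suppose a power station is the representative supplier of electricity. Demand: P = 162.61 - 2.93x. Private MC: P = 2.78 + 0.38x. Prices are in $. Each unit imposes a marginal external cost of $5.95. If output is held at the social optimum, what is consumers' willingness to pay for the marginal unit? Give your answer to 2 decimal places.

P = $26.40

Social marginal cost = private MC + MEC = 8.73 + 0.38x.
Set SMC = demand: 8.73 + 0.38x = 162.61 - 2.93x → x* = 46.4894.
Consumer price on the demand curve at x*: 162.61 − 2.93×46.4894 = 26.3961.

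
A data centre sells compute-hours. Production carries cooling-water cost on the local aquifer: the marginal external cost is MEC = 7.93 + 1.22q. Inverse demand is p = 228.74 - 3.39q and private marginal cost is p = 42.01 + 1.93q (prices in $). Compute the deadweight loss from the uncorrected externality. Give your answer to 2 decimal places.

DWL = $196.92

Market equilibrium (private): 42.01 + 1.93q = 228.74 - 3.39q → q_m = 35.0996.
Social marginal cost = private MC + MEC = 49.94 + 3.15q.
Set SMC = demand: 49.94 + 3.15q = 228.74 - 3.39q → q* = 27.3394.
Between q* and q_m the wedge SMC − demand runs linearly from 0 to MEC(q_m), so the loss is a triangle.
DWL = ½ × 7.7602 × 50.7515 = 196.9209.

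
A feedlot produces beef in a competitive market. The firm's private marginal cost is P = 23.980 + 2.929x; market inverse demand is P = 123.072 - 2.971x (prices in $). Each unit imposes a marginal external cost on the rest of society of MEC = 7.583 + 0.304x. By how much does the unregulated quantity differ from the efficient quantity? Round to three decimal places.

Market equilibrium (private): 23.980 + 2.929x = 123.072 - 2.971x → x_m = 16.7953.
Social marginal cost = private MC + MEC = 31.563 + 3.233x.
Set SMC = demand: 31.563 + 3.233x = 123.072 - 2.971x → x* = 14.7500.
Gap = |16.7953 − 14.7500| = 2.0453.

2.045 units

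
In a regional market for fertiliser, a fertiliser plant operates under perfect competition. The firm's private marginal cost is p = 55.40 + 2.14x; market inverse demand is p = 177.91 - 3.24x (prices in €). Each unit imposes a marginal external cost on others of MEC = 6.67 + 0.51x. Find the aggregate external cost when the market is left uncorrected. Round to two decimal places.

€284.11

Market equilibrium (private): 55.40 + 2.14x = 177.91 - 3.24x → x_m = 22.7714.
Total external cost = ∫₀^{x_m} (6.67 + 0.51x) dx = 6.67×22.7714 + ½×0.51×22.7714² = 284.1121.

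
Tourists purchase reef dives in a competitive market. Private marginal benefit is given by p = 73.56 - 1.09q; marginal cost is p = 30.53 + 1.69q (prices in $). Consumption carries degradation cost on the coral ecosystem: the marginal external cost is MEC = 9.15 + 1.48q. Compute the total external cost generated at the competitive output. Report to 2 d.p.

$318.92

Market equilibrium (private): 30.53 + 1.69q = 73.56 - 1.09q → q_m = 15.4784.
Total external cost = ∫₀^{q_m} (9.15 + 1.48q) dq = 9.15×15.4784 + ½×1.48×15.4784² = 318.9172.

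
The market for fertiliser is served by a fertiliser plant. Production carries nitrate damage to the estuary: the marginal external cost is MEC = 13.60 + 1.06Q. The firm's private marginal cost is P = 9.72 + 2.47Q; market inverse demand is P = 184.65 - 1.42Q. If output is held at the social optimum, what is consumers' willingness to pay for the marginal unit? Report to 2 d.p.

P = 138.37

Social marginal cost = private MC + MEC = 23.32 + 3.53Q.
Set SMC = demand: 23.32 + 3.53Q = 184.65 - 1.42Q → Q* = 32.5919.
Consumer price on the demand curve at Q*: 184.65 − 1.42×32.5919 = 138.3695.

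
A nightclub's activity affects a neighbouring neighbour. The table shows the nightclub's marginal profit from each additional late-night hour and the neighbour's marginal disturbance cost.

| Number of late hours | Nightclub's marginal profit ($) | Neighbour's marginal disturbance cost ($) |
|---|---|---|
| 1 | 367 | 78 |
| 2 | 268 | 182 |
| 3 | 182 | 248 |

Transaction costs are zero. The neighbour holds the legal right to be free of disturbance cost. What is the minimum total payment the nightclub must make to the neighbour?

Efficient level: marginal profit ≥ marginal disturbance cost through level 2, so k* = 2.
With the neighbour holding the right, the nightclub must at least compensate total damage at k*: 78 + 182 = 260.

$260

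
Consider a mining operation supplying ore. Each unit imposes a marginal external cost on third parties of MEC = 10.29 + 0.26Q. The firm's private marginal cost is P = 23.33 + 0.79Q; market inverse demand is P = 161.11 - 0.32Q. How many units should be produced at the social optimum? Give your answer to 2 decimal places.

Social marginal cost = private MC + MEC = 33.62 + 1.05Q.
Set SMC = demand: 33.62 + 1.05Q = 161.11 - 0.32Q → Q* = 93.0584.

Q* = 93.06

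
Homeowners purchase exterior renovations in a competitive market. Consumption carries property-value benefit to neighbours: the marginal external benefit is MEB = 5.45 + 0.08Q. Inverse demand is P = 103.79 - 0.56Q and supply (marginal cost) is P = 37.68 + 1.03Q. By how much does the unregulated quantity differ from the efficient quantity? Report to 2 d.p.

5.81 units

Market equilibrium (private): 37.68 + 1.03Q = 103.79 - 0.56Q → Q_m = 41.5786.
Social marginal benefit = demand + MEB = 109.24 - 0.48Q.
Set SMB = MC: 109.24 - 0.48Q = 37.68 + 1.03Q → Q* = 47.3907.
Gap = |41.5786 − 47.3907| = 5.8121.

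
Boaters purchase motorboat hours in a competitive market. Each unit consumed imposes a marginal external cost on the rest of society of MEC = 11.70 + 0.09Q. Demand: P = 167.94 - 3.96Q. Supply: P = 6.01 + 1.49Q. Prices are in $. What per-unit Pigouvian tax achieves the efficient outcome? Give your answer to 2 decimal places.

tax = $14.14 per unit

Social marginal benefit = demand − MEC = 156.24 - 4.05Q.
Set SMB = MC: 156.24 - 4.05Q = 6.01 + 1.49Q → Q* = 27.1173.
The Pigouvian tax equals MEC at Q*: 11.70 + 0.09×27.1173 = 14.1406.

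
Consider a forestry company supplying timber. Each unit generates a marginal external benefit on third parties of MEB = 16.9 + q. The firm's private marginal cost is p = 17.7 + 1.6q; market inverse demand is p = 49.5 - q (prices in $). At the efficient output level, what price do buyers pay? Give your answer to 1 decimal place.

P = $19.1

Social marginal cost = private MC − MEB = 0.8 + 0.6q.
Set SMC = demand: 0.8 + 0.6q = 49.5 - q → q* = 30.4375.
Consumer price on the demand curve at q*: 49.5 − 1.0×30.4375 = 19.0625.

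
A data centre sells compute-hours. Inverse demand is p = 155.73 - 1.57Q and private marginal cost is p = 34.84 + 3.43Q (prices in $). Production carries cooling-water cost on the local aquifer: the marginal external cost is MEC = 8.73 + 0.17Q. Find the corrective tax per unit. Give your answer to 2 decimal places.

tax = $12.42 per unit

Social marginal cost = private MC + MEC = 43.57 + 3.60Q.
Set SMC = demand: 43.57 + 3.60Q = 155.73 - 1.57Q → Q* = 21.6944.
The Pigouvian tax equals MEC at Q*: 8.73 + 0.17×21.6944 = 12.4180.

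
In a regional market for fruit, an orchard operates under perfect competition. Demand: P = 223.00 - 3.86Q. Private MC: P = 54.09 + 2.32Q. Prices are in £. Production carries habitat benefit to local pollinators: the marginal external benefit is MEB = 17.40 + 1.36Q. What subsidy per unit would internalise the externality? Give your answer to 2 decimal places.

subsidy = £69.97 per unit

Social marginal cost = private MC − MEB = 36.69 + 0.96Q.
Set SMC = demand: 36.69 + 0.96Q = 223.00 - 3.86Q → Q* = 38.6535.
The Pigouvian subsidy equals MEB at Q*: 17.40 + 1.36×38.6535 = 69.9688.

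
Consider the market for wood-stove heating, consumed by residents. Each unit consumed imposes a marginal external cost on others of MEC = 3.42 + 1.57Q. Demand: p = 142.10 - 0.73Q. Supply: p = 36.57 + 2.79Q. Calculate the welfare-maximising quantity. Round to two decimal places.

Social marginal benefit = demand − MEC = 138.68 - 2.30Q.
Set SMB = MC: 138.68 - 2.30Q = 36.57 + 2.79Q → Q* = 20.0609.

Q* = 20.06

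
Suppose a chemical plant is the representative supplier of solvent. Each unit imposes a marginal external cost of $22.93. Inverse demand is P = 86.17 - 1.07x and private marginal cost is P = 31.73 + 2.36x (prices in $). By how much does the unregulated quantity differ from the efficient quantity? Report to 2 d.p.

Market equilibrium (private): 31.73 + 2.36x = 86.17 - 1.07x → x_m = 15.8717.
Social marginal cost = private MC + MEC = 54.66 + 2.36x.
Set SMC = demand: 54.66 + 2.36x = 86.17 - 1.07x → x* = 9.1866.
Gap = |15.8717 − 9.1866| = 6.6851.

6.69 units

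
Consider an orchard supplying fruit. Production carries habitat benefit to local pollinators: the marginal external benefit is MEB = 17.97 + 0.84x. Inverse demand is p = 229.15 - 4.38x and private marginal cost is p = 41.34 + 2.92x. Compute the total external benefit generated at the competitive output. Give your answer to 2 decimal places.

Market equilibrium (private): 41.34 + 2.92x = 229.15 - 4.38x → x_m = 25.7274.
Total external benefit = ∫₀^{x_m} (17.97 + 0.84x) dx = 17.97×25.7274 + ½×0.84×25.7274² = 740.3190.

740.32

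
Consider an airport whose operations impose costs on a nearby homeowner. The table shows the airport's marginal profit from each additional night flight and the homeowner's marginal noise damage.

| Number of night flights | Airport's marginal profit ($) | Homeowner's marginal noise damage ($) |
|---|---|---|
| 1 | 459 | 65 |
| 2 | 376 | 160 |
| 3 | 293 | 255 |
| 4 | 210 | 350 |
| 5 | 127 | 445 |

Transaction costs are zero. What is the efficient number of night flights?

3

Bargaining reaches the level where marginal profit last exceeds marginal noise damage.
That holds through level 3 (293 ≥ 255) but not at 4 (210 < 350).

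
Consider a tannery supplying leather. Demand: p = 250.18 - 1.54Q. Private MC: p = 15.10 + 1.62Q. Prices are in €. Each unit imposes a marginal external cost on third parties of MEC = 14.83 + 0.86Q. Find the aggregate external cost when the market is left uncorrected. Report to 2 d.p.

Market equilibrium (private): 15.10 + 1.62Q = 250.18 - 1.54Q → Q_m = 74.3924.
Total external cost = ∫₀^{Q_m} (14.83 + 0.86Q) dQ = 14.83×74.3924 + ½×0.86×74.3924² = 3482.9578.

€3482.96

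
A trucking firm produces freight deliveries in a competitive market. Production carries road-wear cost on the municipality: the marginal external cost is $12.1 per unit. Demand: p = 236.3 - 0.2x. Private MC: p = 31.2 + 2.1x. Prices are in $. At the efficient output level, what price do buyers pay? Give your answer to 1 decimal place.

P = $219.5

Social marginal cost = private MC + MEC = 43.3 + 2.1x.
Set SMC = demand: 43.3 + 2.1x = 236.3 - 0.2x → x* = 83.9130.
Consumer price on the demand curve at x*: 236.3 − 0.2×83.9130 = 219.5174.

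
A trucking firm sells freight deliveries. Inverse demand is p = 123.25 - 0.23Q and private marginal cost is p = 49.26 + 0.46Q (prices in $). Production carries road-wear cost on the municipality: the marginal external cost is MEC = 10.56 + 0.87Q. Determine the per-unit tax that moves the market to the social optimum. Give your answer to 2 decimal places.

Social marginal cost = private MC + MEC = 59.82 + 1.33Q.
Set SMC = demand: 59.82 + 1.33Q = 123.25 - 0.23Q → Q* = 40.6603.
The Pigouvian tax equals MEC at Q*: 10.56 + 0.87×40.6603 = 45.9345.

tax = $45.93 per unit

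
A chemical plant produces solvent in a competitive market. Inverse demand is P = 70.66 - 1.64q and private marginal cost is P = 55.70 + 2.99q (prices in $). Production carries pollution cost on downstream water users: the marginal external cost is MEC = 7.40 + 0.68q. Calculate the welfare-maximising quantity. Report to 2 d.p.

Social marginal cost = private MC + MEC = 63.10 + 3.67q.
Set SMC = demand: 63.10 + 3.67q = 70.66 - 1.64q → q* = 1.4237.

q* = 1.42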